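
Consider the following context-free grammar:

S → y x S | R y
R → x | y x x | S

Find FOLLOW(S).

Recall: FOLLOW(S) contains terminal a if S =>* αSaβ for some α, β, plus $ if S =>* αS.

We compute FOLLOW(S) using the standard algorithm.
FOLLOW(S) starts with {$}.
FIRST(R) = {x, y}
FIRST(S) = {x, y}
FOLLOW(R) = {y}
FOLLOW(S) = {$, y}
Therefore, FOLLOW(S) = {$, y}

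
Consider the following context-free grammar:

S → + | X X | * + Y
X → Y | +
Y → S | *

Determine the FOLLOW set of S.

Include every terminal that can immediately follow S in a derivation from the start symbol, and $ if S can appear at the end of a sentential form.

We compute FOLLOW(S) using the standard algorithm.
FOLLOW(S) starts with {$}.
FIRST(S) = {*, +}
FIRST(X) = {*, +}
FIRST(Y) = {*, +}
FOLLOW(S) = {$, *, +}
FOLLOW(X) = {$, *, +}
FOLLOW(Y) = {$, *, +}
Therefore, FOLLOW(S) = {$, *, +}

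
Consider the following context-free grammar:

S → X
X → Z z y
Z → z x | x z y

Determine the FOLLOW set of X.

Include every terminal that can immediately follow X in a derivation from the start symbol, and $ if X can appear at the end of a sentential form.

We compute FOLLOW(X) using the standard algorithm.
FOLLOW(S) starts with {$}.
FIRST(S) = {x, z}
FIRST(X) = {x, z}
FIRST(Z) = {x, z}
FOLLOW(S) = {$}
FOLLOW(X) = {$}
FOLLOW(Z) = {z}
Therefore, FOLLOW(X) = {$}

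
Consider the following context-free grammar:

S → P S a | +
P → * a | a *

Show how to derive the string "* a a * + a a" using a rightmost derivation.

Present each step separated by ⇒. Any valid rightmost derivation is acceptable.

S ⇒ P S a ⇒ P P S a a ⇒ P P + a a ⇒ P a * + a a ⇒ * a a * + a a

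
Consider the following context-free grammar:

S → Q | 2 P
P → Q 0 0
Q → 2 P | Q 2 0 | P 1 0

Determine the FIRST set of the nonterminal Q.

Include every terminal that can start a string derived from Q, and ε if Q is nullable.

We compute FIRST(Q) using the standard algorithm.
FIRST(P) = {2}
FIRST(Q) = {2}
FIRST(S) = {2}
Therefore, FIRST(Q) = {2}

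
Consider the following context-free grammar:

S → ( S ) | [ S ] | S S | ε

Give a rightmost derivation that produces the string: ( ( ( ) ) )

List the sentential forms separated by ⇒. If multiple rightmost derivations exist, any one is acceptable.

S ⇒ ( S ) ⇒ ( ( S ) ) ⇒ ( ( ( S ) ) ) ⇒ ( ( ( ) ) )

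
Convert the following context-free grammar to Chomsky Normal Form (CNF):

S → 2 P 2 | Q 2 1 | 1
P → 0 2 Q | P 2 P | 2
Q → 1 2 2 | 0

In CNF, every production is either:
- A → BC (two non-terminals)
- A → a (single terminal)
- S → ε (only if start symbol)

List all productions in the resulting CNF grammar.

T2 → 2; T1 → 1; S → 1; T0 → 0; P → 2; Q → 0; S → T2 X0; X0 → P T2; S → Q X1; X1 → T2 T1; P → T0 X2; X2 → T2 Q; P → P X3; X3 → T2 P; Q → T1 X4; X4 → T2 T2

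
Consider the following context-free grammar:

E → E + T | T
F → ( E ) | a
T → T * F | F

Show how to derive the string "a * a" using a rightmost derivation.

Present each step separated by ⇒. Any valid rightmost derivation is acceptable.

E ⇒ T ⇒ T * F ⇒ T * a ⇒ F * a ⇒ a * a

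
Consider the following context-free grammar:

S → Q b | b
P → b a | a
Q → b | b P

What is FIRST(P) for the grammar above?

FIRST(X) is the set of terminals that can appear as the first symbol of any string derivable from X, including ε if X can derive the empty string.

We compute FIRST(P) using the standard algorithm.
FIRST(P) = {a, b}
FIRST(Q) = {b}
FIRST(S) = {b}
Therefore, FIRST(P) = {a, b}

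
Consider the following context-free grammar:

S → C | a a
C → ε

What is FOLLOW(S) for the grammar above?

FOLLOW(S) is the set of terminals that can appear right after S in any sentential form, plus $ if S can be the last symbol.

We compute FOLLOW(S) using the standard algorithm.
FOLLOW(S) starts with {$}.
FIRST(C) = {ε}
FIRST(S) = {a, ε}
FOLLOW(C) = {$}
FOLLOW(S) = {$}
Therefore, FOLLOW(S) = {$}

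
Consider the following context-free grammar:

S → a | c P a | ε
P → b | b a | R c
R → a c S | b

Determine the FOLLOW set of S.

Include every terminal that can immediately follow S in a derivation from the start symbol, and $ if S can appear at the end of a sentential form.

We compute FOLLOW(S) using the standard algorithm.
FOLLOW(S) starts with {$}.
FIRST(P) = {a, b}
FIRST(R) = {a, b}
FIRST(S) = {a, c, ε}
FOLLOW(P) = {a}
FOLLOW(R) = {c}
FOLLOW(S) = {$, c}
Therefore, FOLLOW(S) = {$, c}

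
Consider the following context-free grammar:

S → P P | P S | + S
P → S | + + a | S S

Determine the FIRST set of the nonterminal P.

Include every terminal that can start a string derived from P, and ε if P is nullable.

We compute FIRST(P) using the standard algorithm.
FIRST(P) = {+}
FIRST(S) = {+}
Therefore, FIRST(P) = {+}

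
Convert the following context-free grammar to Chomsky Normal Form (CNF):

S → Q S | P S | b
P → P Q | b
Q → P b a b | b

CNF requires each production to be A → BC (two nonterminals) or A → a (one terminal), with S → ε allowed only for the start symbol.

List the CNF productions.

S → b; P → b; TB → b; TA → a; Q → b; S → Q S; S → P S; P → P Q; Q → P X0; X0 → TB X1; X1 → TA TB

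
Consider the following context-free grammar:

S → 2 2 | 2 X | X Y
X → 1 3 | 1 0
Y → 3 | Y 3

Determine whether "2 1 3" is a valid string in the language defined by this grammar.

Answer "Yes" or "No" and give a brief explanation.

Yes - a valid derivation exists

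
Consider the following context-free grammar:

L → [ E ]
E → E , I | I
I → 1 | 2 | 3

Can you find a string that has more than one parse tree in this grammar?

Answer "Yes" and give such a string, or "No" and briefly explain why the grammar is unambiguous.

No - the grammar is unambiguous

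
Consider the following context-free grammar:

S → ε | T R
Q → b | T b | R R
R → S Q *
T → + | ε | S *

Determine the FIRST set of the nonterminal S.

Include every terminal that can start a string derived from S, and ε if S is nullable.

We compute FIRST(S) using the standard algorithm.
FIRST(Q) = {*, +, b}
FIRST(R) = {*, +, b}
FIRST(S) = {*, +, b, ε}
FIRST(T) = {*, +, b, ε}
Therefore, FIRST(S) = {*, +, b, ε}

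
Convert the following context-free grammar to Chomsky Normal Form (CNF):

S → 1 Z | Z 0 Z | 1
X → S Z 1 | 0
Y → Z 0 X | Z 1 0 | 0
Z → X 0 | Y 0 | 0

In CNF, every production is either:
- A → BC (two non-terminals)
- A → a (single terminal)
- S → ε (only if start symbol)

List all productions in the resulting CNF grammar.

T1 → 1; T0 → 0; S → 1; X → 0; Y → 0; Z → 0; S → T1 Z; S → Z X0; X0 → T0 Z; X → S X1; X1 → Z T1; Y → Z X2; X2 → T0 X; Y → Z X3; X3 → T1 T0; Z → X T0; Z → Y T0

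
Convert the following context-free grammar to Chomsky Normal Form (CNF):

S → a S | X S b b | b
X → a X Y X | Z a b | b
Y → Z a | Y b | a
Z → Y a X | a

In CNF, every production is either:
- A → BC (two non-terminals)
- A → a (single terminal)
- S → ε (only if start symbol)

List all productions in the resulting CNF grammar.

TA → a; TB → b; S → b; X → b; Y → a; Z → a; S → TA S; S → X X0; X0 → S X1; X1 → TB TB; X → TA X2; X2 → X X3; X3 → Y X; X → Z X4; X4 → TA TB; Y → Z TA; Y → Y TB; Z → Y X5; X5 → TA X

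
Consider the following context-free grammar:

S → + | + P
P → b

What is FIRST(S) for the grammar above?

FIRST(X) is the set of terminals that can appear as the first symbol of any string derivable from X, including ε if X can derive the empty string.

We compute FIRST(S) using the standard algorithm.
FIRST(P) = {b}
FIRST(S) = {+}
Therefore, FIRST(S) = {+}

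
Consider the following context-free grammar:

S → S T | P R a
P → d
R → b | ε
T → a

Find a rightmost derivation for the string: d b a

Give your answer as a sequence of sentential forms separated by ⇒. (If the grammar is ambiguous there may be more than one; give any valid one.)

S ⇒ P R a ⇒ P b a ⇒ d b a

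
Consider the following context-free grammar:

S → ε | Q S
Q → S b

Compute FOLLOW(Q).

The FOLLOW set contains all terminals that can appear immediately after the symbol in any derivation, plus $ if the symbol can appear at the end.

We compute FOLLOW(Q) using the standard algorithm.
FOLLOW(S) starts with {$}.
FIRST(Q) = {b}
FIRST(S) = {b, ε}
FOLLOW(Q) = {$, b}
FOLLOW(S) = {$, b}
Therefore, FOLLOW(Q) = {$, b}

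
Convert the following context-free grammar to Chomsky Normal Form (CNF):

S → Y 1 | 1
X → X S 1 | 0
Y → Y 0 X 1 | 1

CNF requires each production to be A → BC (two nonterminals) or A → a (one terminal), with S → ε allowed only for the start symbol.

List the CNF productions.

T1 → 1; S → 1; X → 0; T0 → 0; Y → 1; S → Y T1; X → X X0; X0 → S T1; Y → Y X1; X1 → T0 X2; X2 → X T1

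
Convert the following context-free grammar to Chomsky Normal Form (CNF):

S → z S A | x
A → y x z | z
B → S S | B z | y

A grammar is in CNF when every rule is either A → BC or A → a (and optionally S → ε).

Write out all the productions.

TZ → z; S → x; TY → y; TX → x; A → z; B → y; S → TZ X0; X0 → S A; A → TY X1; X1 → TX TZ; B → S S; B → B TZ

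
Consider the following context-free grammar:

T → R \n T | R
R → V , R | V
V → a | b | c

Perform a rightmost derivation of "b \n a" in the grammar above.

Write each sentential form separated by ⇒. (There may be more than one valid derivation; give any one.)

T ⇒ R \n T ⇒ R \n R ⇒ R \n V ⇒ R \n a ⇒ V \n a ⇒ b \n a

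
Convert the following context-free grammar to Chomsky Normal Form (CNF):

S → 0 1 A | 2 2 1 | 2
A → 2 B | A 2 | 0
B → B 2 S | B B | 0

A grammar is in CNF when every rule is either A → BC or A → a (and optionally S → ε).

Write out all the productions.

T0 → 0; T1 → 1; T2 → 2; S → 2; A → 0; B → 0; S → T0 X0; X0 → T1 A; S → T2 X1; X1 → T2 T1; A → T2 B; A → A T2; B → B X2; X2 → T2 S; B → B B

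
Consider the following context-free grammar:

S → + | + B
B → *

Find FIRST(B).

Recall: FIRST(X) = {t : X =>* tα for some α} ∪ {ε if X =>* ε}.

We compute FIRST(B) using the standard algorithm.
FIRST(B) = {*}
FIRST(S) = {+}
Therefore, FIRST(B) = {*}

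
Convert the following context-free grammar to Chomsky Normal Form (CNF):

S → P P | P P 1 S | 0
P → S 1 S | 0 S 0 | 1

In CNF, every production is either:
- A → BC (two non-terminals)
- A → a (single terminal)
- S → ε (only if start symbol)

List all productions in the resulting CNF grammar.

T1 → 1; S → 0; T0 → 0; P → 1; S → P P; S → P X0; X0 → P X1; X1 → T1 S; P → S X2; X2 → T1 S; P → T0 X3; X3 → S T0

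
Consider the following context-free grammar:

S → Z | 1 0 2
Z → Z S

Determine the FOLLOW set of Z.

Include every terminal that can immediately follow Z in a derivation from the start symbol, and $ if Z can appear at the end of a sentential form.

We compute FOLLOW(Z) using the standard algorithm.
FOLLOW(S) starts with {$}.
FIRST(S) = {1}
FIRST(Z) = {}
FOLLOW(S) = {$, 1}
FOLLOW(Z) = {$, 1}
Therefore, FOLLOW(Z) = {$, 1}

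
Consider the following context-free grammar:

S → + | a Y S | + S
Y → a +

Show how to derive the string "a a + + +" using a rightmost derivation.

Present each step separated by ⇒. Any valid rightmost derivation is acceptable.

S ⇒ a Y S ⇒ a Y + S ⇒ a Y + + ⇒ a a + + +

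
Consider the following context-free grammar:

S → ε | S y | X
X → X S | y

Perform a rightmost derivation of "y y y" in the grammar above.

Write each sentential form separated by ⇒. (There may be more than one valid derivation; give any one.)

S ⇒ S y ⇒ S y y ⇒ S y y y ⇒ y y y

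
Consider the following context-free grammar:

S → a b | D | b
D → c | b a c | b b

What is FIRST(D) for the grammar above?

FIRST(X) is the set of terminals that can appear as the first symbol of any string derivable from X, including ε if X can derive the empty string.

We compute FIRST(D) using the standard algorithm.
FIRST(D) = {b, c}
FIRST(S) = {a, b, c}
Therefore, FIRST(D) = {b, c}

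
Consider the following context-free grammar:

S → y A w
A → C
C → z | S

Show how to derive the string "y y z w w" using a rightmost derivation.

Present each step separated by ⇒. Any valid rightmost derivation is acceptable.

S ⇒ y A w ⇒ y C w ⇒ y S w ⇒ y y A w w ⇒ y y C w w ⇒ y y z w w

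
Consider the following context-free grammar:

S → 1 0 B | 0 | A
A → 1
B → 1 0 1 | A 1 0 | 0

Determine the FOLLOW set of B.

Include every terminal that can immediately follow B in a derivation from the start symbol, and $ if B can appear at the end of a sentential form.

We compute FOLLOW(B) using the standard algorithm.
FOLLOW(S) starts with {$}.
FIRST(A) = {1}
FIRST(B) = {0, 1}
FIRST(S) = {0, 1}
FOLLOW(A) = {$, 1}
FOLLOW(B) = {$}
FOLLOW(S) = {$}
Therefore, FOLLOW(B) = {$}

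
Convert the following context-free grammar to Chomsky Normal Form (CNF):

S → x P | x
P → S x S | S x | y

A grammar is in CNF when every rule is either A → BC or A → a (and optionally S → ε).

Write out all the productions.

TX → x; S → x; P → y; S → TX P; P → S X0; X0 → TX S; P → S TX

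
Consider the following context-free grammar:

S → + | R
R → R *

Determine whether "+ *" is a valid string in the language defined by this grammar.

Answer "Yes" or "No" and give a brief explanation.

No - no valid derivation exists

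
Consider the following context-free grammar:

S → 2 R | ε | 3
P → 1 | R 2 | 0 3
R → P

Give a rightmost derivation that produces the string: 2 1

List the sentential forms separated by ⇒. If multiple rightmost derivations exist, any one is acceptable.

S ⇒ 2 R ⇒ 2 P ⇒ 2 1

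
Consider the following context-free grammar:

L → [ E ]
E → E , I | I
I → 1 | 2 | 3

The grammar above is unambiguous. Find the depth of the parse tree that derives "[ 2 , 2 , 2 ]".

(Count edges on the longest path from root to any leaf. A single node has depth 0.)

5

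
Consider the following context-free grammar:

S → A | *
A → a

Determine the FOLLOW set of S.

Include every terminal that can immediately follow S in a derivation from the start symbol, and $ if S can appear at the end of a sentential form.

We compute FOLLOW(S) using the standard algorithm.
FOLLOW(S) starts with {$}.
FIRST(A) = {a}
FIRST(S) = {*, a}
FOLLOW(A) = {$}
FOLLOW(S) = {$}
Therefore, FOLLOW(S) = {$}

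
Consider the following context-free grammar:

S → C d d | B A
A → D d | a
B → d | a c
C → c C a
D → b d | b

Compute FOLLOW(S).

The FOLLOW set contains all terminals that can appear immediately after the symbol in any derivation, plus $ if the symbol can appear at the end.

We compute FOLLOW(S) using the standard algorithm.
FOLLOW(S) starts with {$}.
FIRST(A) = {a, b}
FIRST(B) = {a, d}
FIRST(C) = {c}
FIRST(D) = {b}
FIRST(S) = {a, c, d}
FOLLOW(A) = {$}
FOLLOW(B) = {a, b}
FOLLOW(C) = {a, d}
FOLLOW(D) = {d}
FOLLOW(S) = {$}
Therefore, FOLLOW(S) = {$}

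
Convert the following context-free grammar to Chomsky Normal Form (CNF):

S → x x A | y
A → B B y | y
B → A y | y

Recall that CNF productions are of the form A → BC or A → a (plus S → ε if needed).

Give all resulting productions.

TX → x; S → y; TY → y; A → y; B → y; S → TX X0; X0 → TX A; A → B X1; X1 → B TY; B → A TY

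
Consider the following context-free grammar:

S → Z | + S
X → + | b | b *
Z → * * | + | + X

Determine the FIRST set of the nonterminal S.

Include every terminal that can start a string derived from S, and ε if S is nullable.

We compute FIRST(S) using the standard algorithm.
FIRST(S) = {*, +}
FIRST(X) = {+, b}
FIRST(Z) = {*, +}
Therefore, FIRST(S) = {*, +}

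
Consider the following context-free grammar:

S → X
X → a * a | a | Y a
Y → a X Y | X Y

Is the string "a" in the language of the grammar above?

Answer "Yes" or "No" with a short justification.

Yes - a valid derivation exists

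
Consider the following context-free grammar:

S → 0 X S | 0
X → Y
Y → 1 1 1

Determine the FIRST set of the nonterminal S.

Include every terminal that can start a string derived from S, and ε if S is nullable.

We compute FIRST(S) using the standard algorithm.
FIRST(S) = {0}
FIRST(X) = {1}
FIRST(Y) = {1}
Therefore, FIRST(S) = {0}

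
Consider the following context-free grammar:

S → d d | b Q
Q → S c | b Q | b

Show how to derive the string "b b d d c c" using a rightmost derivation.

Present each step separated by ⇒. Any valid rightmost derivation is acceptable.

S ⇒ b Q ⇒ b S c ⇒ b b Q c ⇒ b b S c c ⇒ b b d d c c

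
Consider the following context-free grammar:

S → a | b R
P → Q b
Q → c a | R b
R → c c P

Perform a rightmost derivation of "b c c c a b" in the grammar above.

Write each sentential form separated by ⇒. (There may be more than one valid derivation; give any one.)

S ⇒ b R ⇒ b c c P ⇒ b c c Q b ⇒ b c c c a b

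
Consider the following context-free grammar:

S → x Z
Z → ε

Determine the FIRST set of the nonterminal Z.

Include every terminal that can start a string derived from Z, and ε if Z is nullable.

We compute FIRST(Z) using the standard algorithm.
FIRST(S) = {x}
FIRST(Z) = {ε}
Therefore, FIRST(Z) = {ε}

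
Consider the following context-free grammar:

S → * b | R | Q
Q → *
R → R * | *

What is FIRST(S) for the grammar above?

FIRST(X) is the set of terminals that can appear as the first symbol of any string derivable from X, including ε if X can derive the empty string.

We compute FIRST(S) using the standard algorithm.
FIRST(Q) = {*}
FIRST(R) = {*}
FIRST(S) = {*}
Therefore, FIRST(S) = {*}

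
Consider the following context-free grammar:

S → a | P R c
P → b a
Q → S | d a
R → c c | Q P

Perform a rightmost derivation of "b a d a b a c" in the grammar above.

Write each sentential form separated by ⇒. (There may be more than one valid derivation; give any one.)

S ⇒ P R c ⇒ P Q P c ⇒ P Q b a c ⇒ P d a b a c ⇒ b a d a b a c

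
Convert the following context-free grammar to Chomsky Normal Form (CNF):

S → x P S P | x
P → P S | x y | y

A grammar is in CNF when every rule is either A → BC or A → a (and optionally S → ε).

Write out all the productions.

TX → x; S → x; TY → y; P → y; S → TX X0; X0 → P X1; X1 → S P; P → P S; P → TX TY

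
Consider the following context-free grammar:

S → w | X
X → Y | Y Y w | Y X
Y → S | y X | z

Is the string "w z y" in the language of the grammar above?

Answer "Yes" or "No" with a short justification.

No - no valid derivation exists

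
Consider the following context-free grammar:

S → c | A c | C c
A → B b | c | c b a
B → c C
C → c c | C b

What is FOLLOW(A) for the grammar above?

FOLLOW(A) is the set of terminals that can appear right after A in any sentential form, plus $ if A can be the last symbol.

We compute FOLLOW(A) using the standard algorithm.
FOLLOW(S) starts with {$}.
FIRST(A) = {c}
FIRST(B) = {c}
FIRST(C) = {c}
FIRST(S) = {c}
FOLLOW(A) = {c}
FOLLOW(B) = {b}
FOLLOW(C) = {b, c}
FOLLOW(S) = {$}
Therefore, FOLLOW(A) = {c}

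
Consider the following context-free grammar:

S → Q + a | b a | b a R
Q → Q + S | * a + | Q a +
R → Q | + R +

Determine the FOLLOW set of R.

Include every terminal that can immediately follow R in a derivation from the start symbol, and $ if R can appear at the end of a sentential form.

We compute FOLLOW(R) using the standard algorithm.
FOLLOW(S) starts with {$}.
FIRST(Q) = {*}
FIRST(R) = {*, +}
FIRST(S) = {*, b}
FOLLOW(Q) = {$, +, a}
FOLLOW(R) = {$, +, a}
FOLLOW(S) = {$, +, a}
Therefore, FOLLOW(R) = {$, +, a}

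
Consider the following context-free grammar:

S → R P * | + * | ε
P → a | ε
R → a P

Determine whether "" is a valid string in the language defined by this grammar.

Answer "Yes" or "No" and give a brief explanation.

Yes - a valid derivation exists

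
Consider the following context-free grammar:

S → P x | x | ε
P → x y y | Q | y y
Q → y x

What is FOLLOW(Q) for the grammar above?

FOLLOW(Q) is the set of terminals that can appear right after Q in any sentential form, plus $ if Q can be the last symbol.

We compute FOLLOW(Q) using the standard algorithm.
FOLLOW(S) starts with {$}.
FIRST(P) = {x, y}
FIRST(Q) = {y}
FIRST(S) = {x, y, ε}
FOLLOW(P) = {x}
FOLLOW(Q) = {x}
FOLLOW(S) = {$}
Therefore, FOLLOW(Q) = {x}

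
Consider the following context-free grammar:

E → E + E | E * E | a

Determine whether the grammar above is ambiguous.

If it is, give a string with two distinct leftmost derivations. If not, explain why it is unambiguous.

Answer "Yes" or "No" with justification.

Yes - the string 'a * a + a + a * a' has two distinct leftmost derivations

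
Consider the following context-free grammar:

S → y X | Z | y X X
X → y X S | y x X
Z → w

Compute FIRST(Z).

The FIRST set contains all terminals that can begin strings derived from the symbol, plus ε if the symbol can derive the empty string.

We compute FIRST(Z) using the standard algorithm.
FIRST(S) = {w, y}
FIRST(X) = {y}
FIRST(Z) = {w}
Therefore, FIRST(Z) = {w}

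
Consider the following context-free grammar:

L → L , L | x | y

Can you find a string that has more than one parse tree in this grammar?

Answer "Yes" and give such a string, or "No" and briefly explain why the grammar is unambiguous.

Yes - the string 'x , y , y , x , y' has two distinct parse trees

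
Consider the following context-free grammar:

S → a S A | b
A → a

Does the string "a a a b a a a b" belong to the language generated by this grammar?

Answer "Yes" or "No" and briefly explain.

No - no valid derivation exists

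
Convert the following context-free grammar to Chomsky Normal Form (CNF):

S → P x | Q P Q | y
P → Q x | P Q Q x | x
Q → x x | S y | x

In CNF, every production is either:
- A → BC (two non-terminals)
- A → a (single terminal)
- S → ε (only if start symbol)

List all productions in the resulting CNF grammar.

TX → x; S → y; P → x; TY → y; Q → x; S → P TX; S → Q X0; X0 → P Q; P → Q TX; P → P X1; X1 → Q X2; X2 → Q TX; Q → TX TX; Q → S TY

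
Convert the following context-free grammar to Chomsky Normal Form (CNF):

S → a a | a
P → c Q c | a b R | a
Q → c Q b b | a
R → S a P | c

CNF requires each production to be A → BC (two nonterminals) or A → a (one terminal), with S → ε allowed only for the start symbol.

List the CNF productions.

TA → a; S → a; TC → c; TB → b; P → a; Q → a; R → c; S → TA TA; P → TC X0; X0 → Q TC; P → TA X1; X1 → TB R; Q → TC X2; X2 → Q X3; X3 → TB TB; R → S X4; X4 → TA P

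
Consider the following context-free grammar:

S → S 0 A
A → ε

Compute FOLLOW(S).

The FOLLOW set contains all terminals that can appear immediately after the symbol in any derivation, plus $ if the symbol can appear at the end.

We compute FOLLOW(S) using the standard algorithm.
FOLLOW(S) starts with {$}.
FIRST(A) = {ε}
FIRST(S) = {}
FOLLOW(A) = {$, 0}
FOLLOW(S) = {$, 0}
Therefore, FOLLOW(S) = {$, 0}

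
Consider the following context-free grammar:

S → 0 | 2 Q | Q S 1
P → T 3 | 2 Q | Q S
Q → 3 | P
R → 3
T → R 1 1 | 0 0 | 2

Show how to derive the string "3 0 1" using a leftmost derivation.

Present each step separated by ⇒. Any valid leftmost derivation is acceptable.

S ⇒ Q S 1 ⇒ 3 S 1 ⇒ 3 0 1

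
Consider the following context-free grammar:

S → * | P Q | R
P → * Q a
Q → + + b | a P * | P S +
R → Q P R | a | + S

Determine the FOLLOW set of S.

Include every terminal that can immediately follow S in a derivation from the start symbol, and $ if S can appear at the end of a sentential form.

We compute FOLLOW(S) using the standard algorithm.
FOLLOW(S) starts with {$}.
FIRST(P) = {*}
FIRST(Q) = {*, +, a}
FIRST(R) = {*, +, a}
FIRST(S) = {*, +, a}
FOLLOW(P) = {*, +, a}
FOLLOW(Q) = {$, *, +, a}
FOLLOW(R) = {$, +}
FOLLOW(S) = {$, +}
Therefore, FOLLOW(S) = {$, +}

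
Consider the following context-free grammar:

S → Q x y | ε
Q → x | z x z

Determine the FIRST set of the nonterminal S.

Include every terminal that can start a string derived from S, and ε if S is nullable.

We compute FIRST(S) using the standard algorithm.
FIRST(Q) = {x, z}
FIRST(S) = {x, z, ε}
Therefore, FIRST(S) = {x, z, ε}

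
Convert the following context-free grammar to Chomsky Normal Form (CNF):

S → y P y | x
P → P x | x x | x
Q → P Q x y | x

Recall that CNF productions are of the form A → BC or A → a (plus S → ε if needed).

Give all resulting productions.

TY → y; S → x; TX → x; P → x; Q → x; S → TY X0; X0 → P TY; P → P TX; P → TX TX; Q → P X1; X1 → Q X2; X2 → TX TY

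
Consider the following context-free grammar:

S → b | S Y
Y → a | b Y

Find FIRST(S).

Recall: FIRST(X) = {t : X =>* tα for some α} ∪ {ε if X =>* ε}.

We compute FIRST(S) using the standard algorithm.
FIRST(S) = {b}
FIRST(Y) = {a, b}
Therefore, FIRST(S) = {b}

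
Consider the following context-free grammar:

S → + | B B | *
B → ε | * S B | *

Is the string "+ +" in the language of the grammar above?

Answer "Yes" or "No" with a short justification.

No - no valid derivation exists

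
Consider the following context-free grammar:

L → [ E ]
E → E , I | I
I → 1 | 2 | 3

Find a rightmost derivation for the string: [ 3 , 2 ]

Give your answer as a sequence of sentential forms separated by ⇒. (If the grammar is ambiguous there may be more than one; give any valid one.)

L ⇒ [ E ] ⇒ [ E , I ] ⇒ [ E , 2 ] ⇒ [ I , 2 ] ⇒ [ 3 , 2 ]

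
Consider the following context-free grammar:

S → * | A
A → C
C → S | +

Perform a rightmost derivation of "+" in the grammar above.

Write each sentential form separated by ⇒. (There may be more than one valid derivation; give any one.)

S ⇒ A ⇒ C ⇒ +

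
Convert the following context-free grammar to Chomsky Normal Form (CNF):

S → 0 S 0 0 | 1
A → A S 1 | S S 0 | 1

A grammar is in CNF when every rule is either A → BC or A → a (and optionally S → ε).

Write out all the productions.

T0 → 0; S → 1; T1 → 1; A → 1; S → T0 X0; X0 → S X1; X1 → T0 T0; A → A X2; X2 → S T1; A → S X3; X3 → S T0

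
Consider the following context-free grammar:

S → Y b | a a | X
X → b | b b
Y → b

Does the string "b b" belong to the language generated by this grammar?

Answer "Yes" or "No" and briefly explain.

Yes - a valid derivation exists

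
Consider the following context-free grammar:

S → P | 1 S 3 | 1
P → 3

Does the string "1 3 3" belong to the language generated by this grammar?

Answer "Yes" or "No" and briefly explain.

Yes - a valid derivation exists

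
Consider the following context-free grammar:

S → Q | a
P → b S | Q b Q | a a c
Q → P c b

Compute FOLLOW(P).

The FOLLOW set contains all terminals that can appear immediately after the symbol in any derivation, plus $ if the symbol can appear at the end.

We compute FOLLOW(P) using the standard algorithm.
FOLLOW(S) starts with {$}.
FIRST(P) = {a, b}
FIRST(Q) = {a, b}
FIRST(S) = {a, b}
FOLLOW(P) = {c}
FOLLOW(Q) = {$, b, c}
FOLLOW(S) = {$, c}
Therefore, FOLLOW(P) = {c}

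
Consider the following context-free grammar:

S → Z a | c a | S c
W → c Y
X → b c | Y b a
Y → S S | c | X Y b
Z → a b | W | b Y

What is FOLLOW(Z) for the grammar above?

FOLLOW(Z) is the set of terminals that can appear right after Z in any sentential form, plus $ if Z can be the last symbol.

We compute FOLLOW(Z) using the standard algorithm.
FOLLOW(S) starts with {$}.
FIRST(S) = {a, b, c}
FIRST(W) = {c}
FIRST(X) = {a, b, c}
FIRST(Y) = {a, b, c}
FIRST(Z) = {a, b, c}
FOLLOW(S) = {$, a, b, c}
FOLLOW(W) = {a}
FOLLOW(X) = {a, b, c}
FOLLOW(Y) = {a, b}
FOLLOW(Z) = {a}
Therefore, FOLLOW(Z) = {a}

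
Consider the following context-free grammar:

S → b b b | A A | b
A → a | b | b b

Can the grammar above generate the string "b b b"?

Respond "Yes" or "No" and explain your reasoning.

Yes - a valid derivation exists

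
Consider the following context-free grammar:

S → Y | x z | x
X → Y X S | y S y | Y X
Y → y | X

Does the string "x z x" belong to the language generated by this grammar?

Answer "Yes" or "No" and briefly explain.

No - no valid derivation exists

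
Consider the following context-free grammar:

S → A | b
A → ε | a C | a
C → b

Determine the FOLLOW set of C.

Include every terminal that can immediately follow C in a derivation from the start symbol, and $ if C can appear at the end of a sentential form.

We compute FOLLOW(C) using the standard algorithm.
FOLLOW(S) starts with {$}.
FIRST(A) = {a, ε}
FIRST(C) = {b}
FIRST(S) = {a, b, ε}
FOLLOW(A) = {$}
FOLLOW(C) = {$}
FOLLOW(S) = {$}
Therefore, FOLLOW(C) = {$}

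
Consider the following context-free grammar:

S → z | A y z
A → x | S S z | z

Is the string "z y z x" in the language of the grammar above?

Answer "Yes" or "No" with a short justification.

No - no valid derivation exists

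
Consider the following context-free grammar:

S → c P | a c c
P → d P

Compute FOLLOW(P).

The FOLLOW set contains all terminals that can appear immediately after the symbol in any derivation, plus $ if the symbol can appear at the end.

We compute FOLLOW(P) using the standard algorithm.
FOLLOW(S) starts with {$}.
FIRST(P) = {d}
FIRST(S) = {a, c}
FOLLOW(P) = {$}
FOLLOW(S) = {$}
Therefore, FOLLOW(P) = {$}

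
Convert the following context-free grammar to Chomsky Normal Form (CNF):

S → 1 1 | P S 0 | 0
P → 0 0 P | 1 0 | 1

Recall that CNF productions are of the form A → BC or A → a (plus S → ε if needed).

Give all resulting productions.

T1 → 1; T0 → 0; S → 0; P → 1; S → T1 T1; S → P X0; X0 → S T0; P → T0 X1; X1 → T0 P; P → T1 T0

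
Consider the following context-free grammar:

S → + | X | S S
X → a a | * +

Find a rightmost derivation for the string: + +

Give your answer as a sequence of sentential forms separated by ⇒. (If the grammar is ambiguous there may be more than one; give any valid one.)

S ⇒ S S ⇒ S + ⇒ + +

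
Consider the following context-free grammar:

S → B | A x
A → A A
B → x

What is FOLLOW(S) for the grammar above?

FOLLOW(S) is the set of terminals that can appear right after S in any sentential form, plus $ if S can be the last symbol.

We compute FOLLOW(S) using the standard algorithm.
FOLLOW(S) starts with {$}.
FIRST(A) = {}
FIRST(B) = {x}
FIRST(S) = {x}
FOLLOW(A) = {x}
FOLLOW(B) = {$}
FOLLOW(S) = {$}
Therefore, FOLLOW(S) = {$}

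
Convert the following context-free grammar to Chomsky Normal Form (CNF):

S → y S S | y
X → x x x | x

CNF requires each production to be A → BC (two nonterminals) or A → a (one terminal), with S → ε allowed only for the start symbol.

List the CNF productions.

TY → y; S → y; TX → x; X → x; S → TY X0; X0 → S S; X → TX X1; X1 → TX TX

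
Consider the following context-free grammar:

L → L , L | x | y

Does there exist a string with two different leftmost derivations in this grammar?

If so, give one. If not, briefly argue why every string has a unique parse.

Yes - the string 'x , x , y , x , x' has two distinct leftmost derivations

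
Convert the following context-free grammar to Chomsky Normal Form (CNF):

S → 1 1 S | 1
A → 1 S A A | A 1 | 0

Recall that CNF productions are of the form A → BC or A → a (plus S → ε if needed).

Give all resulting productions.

T1 → 1; S → 1; A → 0; S → T1 X0; X0 → T1 S; A → T1 X1; X1 → S X2; X2 → A A; A → A T1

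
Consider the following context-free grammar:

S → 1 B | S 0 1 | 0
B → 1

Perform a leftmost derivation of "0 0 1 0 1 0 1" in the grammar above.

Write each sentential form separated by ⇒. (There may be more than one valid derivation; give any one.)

S ⇒ S 0 1 ⇒ S 0 1 0 1 ⇒ S 0 1 0 1 0 1 ⇒ 0 0 1 0 1 0 1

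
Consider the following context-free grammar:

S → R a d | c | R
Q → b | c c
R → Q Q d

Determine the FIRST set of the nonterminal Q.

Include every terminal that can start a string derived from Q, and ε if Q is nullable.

We compute FIRST(Q) using the standard algorithm.
FIRST(Q) = {b, c}
FIRST(R) = {b, c}
FIRST(S) = {b, c}
Therefore, FIRST(Q) = {b, c}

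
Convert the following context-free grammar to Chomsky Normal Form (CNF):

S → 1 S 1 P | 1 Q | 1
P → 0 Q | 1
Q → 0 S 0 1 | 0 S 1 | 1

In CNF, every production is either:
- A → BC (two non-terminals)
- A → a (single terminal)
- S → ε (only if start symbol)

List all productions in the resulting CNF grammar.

T1 → 1; S → 1; T0 → 0; P → 1; Q → 1; S → T1 X0; X0 → S X1; X1 → T1 P; S → T1 Q; P → T0 Q; Q → T0 X2; X2 → S X3; X3 → T0 T1; Q → T0 X4; X4 → S T1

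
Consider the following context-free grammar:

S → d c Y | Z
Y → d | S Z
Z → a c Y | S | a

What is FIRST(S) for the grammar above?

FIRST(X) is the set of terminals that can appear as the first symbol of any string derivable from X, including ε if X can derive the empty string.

We compute FIRST(S) using the standard algorithm.
FIRST(S) = {a, d}
FIRST(Y) = {a, d}
FIRST(Z) = {a, d}
Therefore, FIRST(S) = {a, d}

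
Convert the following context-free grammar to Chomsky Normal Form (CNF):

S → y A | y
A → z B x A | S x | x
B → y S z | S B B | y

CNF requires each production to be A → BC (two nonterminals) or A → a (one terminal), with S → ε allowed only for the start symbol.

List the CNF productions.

TY → y; S → y; TZ → z; TX → x; A → x; B → y; S → TY A; A → TZ X0; X0 → B X1; X1 → TX A; A → S TX; B → TY X2; X2 → S TZ; B → S X3; X3 → B B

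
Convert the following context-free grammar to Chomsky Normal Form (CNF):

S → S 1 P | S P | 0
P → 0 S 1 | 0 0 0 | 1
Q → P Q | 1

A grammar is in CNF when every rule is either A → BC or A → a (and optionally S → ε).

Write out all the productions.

T1 → 1; S → 0; T0 → 0; P → 1; Q → 1; S → S X0; X0 → T1 P; S → S P; P → T0 X1; X1 → S T1; P → T0 X2; X2 → T0 T0; Q → P Q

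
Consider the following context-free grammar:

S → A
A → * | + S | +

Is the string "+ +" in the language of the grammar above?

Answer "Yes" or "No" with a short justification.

Yes - a valid derivation exists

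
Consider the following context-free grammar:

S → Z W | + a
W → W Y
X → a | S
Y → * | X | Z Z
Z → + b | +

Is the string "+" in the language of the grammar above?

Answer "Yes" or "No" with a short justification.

No - no valid derivation exists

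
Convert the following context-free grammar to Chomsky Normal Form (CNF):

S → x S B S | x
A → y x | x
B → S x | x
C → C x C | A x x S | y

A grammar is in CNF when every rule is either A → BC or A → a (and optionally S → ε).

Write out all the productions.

TX → x; S → x; TY → y; A → x; B → x; C → y; S → TX X0; X0 → S X1; X1 → B S; A → TY TX; B → S TX; C → C X2; X2 → TX C; C → A X3; X3 → TX X4; X4 → TX S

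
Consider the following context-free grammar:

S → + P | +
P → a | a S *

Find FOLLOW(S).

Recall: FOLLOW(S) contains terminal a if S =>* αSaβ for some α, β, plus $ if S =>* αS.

We compute FOLLOW(S) using the standard algorithm.
FOLLOW(S) starts with {$}.
FIRST(P) = {a}
FIRST(S) = {+}
FOLLOW(P) = {$, *}
FOLLOW(S) = {$, *}
Therefore, FOLLOW(S) = {$, *}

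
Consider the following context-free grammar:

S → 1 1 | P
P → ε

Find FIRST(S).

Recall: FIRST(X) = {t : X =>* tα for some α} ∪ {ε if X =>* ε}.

We compute FIRST(S) using the standard algorithm.
FIRST(P) = {ε}
FIRST(S) = {1, ε}
Therefore, FIRST(S) = {1, ε}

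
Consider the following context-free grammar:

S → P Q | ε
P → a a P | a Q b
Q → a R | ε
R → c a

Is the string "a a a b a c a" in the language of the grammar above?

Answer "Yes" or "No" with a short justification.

Yes - a valid derivation exists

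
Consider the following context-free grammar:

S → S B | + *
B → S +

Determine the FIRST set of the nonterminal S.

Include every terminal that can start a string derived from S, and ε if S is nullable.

We compute FIRST(S) using the standard algorithm.
FIRST(B) = {+}
FIRST(S) = {+}
Therefore, FIRST(S) = {+}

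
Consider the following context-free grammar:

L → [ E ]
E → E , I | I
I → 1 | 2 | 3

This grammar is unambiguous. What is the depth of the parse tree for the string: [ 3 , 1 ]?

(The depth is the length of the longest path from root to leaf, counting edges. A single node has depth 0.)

4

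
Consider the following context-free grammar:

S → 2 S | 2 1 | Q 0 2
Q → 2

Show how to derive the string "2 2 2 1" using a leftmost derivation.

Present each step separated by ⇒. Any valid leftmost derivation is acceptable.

S ⇒ 2 S ⇒ 2 2 S ⇒ 2 2 2 1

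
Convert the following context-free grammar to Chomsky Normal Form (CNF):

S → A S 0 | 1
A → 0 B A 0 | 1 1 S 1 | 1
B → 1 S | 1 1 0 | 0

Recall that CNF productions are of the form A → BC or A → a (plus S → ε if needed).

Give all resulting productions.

T0 → 0; S → 1; T1 → 1; A → 1; B → 0; S → A X0; X0 → S T0; A → T0 X1; X1 → B X2; X2 → A T0; A → T1 X3; X3 → T1 X4; X4 → S T1; B → T1 S; B → T1 X5; X5 → T1 T0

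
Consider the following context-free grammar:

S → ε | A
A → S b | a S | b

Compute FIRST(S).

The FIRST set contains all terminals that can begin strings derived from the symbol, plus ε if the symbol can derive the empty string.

We compute FIRST(S) using the standard algorithm.
FIRST(A) = {a, b}
FIRST(S) = {a, b, ε}
Therefore, FIRST(S) = {a, b, ε}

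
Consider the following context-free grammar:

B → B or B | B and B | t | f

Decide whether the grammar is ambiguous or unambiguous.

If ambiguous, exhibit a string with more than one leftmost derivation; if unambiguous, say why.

Ambiguous - the string 'f or t and f or f and f' has two distinct leftmost derivations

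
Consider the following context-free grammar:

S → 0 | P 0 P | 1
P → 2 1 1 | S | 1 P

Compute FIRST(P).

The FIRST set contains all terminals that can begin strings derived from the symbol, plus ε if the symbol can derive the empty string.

We compute FIRST(P) using the standard algorithm.
FIRST(P) = {0, 1, 2}
FIRST(S) = {0, 1, 2}
Therefore, FIRST(P) = {0, 1, 2}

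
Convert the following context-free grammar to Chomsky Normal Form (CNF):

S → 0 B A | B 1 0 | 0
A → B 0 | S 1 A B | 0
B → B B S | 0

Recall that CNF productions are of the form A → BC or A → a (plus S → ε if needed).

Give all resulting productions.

T0 → 0; T1 → 1; S → 0; A → 0; B → 0; S → T0 X0; X0 → B A; S → B X1; X1 → T1 T0; A → B T0; A → S X2; X2 → T1 X3; X3 → A B; B → B X4; X4 → B S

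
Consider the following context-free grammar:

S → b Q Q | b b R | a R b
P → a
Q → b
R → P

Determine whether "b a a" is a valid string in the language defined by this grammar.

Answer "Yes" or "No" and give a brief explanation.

No - no valid derivation exists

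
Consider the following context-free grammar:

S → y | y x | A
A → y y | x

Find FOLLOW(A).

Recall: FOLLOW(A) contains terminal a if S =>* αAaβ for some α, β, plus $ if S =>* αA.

We compute FOLLOW(A) using the standard algorithm.
FOLLOW(S) starts with {$}.
FIRST(A) = {x, y}
FIRST(S) = {x, y}
FOLLOW(A) = {$}
FOLLOW(S) = {$}
Therefore, FOLLOW(A) = {$}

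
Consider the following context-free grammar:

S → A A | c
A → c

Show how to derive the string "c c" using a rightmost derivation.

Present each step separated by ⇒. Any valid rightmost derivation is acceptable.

S ⇒ A A ⇒ A c ⇒ c c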